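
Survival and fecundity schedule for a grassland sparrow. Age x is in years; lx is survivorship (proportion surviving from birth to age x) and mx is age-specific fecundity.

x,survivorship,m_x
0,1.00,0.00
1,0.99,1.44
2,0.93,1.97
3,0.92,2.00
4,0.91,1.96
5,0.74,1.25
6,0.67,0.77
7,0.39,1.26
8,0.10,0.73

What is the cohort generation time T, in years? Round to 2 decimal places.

3.32

lx·mx: 0, 1.4256, 1.8321, 1.84, 1.7836, 0.925, 0.5159, 0.4914, 0.073 → R0 = 8.8866
x·lx·mx: 0, 1.4256, 3.6642, 5.52, 7.1344, 4.625, 3.0954, 3.4398, 0.584 → Σ = 29.4884
T = 29.4884 / 8.8866 = 3.318299… → 3.32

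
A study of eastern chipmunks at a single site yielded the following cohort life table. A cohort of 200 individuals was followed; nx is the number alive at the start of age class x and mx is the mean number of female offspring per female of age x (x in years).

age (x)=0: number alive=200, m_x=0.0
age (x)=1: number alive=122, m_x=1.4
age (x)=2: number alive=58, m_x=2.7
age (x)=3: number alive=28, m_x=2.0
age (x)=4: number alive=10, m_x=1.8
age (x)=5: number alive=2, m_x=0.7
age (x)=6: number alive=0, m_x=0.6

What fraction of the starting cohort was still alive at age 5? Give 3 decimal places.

0.010

l_5 = n_5/n_0 = 2/200 = 0.01 → 0.010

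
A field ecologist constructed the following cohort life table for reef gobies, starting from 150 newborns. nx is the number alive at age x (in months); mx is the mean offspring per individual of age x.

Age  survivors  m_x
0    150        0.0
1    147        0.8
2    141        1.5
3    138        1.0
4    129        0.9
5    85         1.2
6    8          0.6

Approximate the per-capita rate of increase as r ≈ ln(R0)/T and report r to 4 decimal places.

0.5378

lx = nx/n0 = nx/150: 1, 0.98, 0.94, 0.92, 0.86, 0.56667…, 0.05333…
R0 = Σ lx·mx = 0 + 0.784 + 1.41 + 0.92 + 0.774 + 0.68… + 0.032… = 4.6…
Σ x·lx·mx = 13.052…; T = 13.052…/4.6… = 2.83739…
r ≈ ln(R0)/T = ln(4.6…)/2.83739… = 0.537838… → 0.5378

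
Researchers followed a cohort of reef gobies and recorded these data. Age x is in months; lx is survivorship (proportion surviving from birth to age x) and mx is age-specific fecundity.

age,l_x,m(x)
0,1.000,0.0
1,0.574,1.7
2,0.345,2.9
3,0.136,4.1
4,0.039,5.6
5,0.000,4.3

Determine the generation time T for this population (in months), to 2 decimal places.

lx·mx: 0, 0.9758, 1.0005, 0.5576, 0.2184, 0 → R0 = 2.7523
x·lx·mx: 0, 0.9758, 2.001, 1.6728, 0.8736, 0 → Σ = 5.5232
T = 5.5232 / 2.7523 = 2.006758… → 2.01

2.01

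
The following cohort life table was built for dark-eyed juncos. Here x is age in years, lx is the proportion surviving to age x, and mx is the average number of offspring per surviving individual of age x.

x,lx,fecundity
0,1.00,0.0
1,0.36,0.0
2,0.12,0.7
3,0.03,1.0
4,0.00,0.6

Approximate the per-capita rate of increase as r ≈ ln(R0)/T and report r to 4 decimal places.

R0 = Σ lx·mx = 0 + 0 + 0.084 + 0.03 + 0 = 0.114
Σ x·lx·mx = 0.258; T = 0.258/0.114 = 2.26316…
r ≈ ln(R0)/T = ln(0.114)/2.26316… = -0.959525… → -0.9595

-0.9595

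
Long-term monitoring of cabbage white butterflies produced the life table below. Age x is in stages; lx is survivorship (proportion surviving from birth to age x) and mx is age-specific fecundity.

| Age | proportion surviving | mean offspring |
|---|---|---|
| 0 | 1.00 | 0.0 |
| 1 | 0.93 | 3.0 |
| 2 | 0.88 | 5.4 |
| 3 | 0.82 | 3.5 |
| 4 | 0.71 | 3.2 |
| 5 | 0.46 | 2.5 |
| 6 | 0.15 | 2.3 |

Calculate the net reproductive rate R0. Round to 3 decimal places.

lx·mx by age: 0, 2.79, 4.752, 2.87, 2.272, 1.15, 0.345
R0 = Σ lx·mx = 14.179 → 14.179

14.179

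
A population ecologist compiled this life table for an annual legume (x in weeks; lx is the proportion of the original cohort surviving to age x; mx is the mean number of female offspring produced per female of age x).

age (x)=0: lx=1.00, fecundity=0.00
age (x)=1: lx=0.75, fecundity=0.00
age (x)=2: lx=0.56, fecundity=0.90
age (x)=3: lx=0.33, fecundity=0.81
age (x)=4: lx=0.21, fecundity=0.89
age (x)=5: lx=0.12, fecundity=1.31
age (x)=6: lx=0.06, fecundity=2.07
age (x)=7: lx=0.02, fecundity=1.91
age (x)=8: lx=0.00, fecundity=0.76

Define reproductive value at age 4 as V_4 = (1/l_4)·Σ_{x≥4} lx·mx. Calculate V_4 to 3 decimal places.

lx·mx for x ≥ 4: 0.1869, 0.1572, 0.1242, 0.0382, 0 → sum = 0.5065
V_4 = 0.5065 / l_4 = 0.5065 / 0.21 = 2.411905… → 2.412

2.412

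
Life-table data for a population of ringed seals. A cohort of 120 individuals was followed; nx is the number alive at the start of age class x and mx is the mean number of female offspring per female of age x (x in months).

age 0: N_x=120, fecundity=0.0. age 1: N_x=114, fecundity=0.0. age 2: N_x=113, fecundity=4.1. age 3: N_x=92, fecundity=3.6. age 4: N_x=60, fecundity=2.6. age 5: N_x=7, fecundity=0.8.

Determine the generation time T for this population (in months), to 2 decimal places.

2.69

lx = nx/n0 = nx/120: 1, 0.95, 0.94167…, 0.76667…, 0.5, 0.05833…
lx·mx: 0, 0, 3.860833…, 2.76…, 1.3, 0.046667… → R0 = 7.9675…
x·lx·mx: 0, 0, 7.721667…, 8.28…, 5.2, 0.233333… → Σ = 21.435…
T = 21.435… / 7.9675… = 2.690304… → 2.69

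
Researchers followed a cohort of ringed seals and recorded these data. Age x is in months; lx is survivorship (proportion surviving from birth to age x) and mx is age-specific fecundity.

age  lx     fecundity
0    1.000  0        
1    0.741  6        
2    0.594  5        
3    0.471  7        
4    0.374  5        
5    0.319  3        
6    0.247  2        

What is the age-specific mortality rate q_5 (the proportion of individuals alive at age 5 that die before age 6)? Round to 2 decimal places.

q_5 = (l_5 − l_6) / l_5 = (0.319 − 0.247) / 0.319
     = 0.072 / 0.319 = 0.225705… → 0.23

0.23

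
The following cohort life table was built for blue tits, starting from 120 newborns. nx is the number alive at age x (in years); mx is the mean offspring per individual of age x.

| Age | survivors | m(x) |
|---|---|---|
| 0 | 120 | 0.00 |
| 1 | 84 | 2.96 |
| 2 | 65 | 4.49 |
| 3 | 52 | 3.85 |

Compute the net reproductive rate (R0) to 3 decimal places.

6.172

lx = nx/n0 = nx/120: 1, 0.7, 0.54167…, 0.43333…
lx·mx by age: 0, 2.072, 2.432083…, 1.668333…
R0 = Σ lx·mx = 6.172417… → 6.172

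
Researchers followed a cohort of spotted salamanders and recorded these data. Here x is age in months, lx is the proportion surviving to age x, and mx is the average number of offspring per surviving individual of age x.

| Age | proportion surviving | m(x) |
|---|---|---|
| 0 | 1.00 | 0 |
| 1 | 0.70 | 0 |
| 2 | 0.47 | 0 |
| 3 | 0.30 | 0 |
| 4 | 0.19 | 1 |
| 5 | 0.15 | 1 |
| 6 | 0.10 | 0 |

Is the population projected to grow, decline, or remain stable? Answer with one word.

R0 = Σ lx·mx = 0 + 0 + 0 + 0 + 0.19 + 0.15 + 0 = 0.34
R0 < 1, so the population is declining.

declining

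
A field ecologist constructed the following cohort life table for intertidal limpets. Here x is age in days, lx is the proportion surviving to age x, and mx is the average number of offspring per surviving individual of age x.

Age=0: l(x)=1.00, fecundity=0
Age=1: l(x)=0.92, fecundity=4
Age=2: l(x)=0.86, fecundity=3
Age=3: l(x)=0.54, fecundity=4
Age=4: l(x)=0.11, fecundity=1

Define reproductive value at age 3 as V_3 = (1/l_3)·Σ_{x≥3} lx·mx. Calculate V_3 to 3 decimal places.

4.204

lx·mx for x ≥ 3: 2.16, 0.11 → sum = 2.27
V_3 = 2.27 / l_3 = 2.27 / 0.54 = 4.203704… → 4.204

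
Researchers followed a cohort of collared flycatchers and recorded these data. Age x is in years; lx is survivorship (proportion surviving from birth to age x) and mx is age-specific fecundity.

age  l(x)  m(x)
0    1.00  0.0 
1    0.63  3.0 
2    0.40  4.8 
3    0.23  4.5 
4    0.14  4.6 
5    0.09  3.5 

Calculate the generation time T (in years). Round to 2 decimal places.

lx·mx: 0, 1.89, 1.92, 1.035, 0.644, 0.315 → R0 = 5.804
x·lx·mx: 0, 1.89, 3.84, 3.105, 2.576, 1.575 → Σ = 12.986
T = 12.986 / 5.804 = 2.237422… → 2.24

2.24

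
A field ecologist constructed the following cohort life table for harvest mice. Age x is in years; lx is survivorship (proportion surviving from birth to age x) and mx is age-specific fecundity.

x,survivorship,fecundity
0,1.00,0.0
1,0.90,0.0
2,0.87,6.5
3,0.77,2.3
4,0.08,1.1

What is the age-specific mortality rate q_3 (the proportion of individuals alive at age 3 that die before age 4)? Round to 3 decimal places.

q_3 = (l_3 − l_4) / l_3 = (0.77 − 0.08) / 0.77
     = 0.69 / 0.77 = 0.896104… → 0.896

0.896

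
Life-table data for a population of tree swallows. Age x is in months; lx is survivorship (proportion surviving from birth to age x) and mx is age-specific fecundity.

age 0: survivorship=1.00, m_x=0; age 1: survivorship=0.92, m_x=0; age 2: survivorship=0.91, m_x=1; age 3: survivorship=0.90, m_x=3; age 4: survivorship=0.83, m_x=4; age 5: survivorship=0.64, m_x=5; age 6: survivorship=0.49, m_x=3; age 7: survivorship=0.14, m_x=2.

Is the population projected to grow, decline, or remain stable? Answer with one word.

R0 = Σ lx·mx = 0 + 0 + 0.91 + 2.7 + 3.32 + 3.2 + 1.47 + 0.28 = 11.88
R0 > 1, so the population is growing.

growing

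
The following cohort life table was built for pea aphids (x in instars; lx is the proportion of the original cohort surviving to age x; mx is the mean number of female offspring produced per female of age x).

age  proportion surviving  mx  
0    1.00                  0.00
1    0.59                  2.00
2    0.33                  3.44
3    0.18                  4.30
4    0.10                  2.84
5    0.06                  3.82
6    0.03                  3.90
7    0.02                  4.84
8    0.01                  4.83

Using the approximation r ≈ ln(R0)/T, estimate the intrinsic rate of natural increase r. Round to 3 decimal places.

R0 = Σ lx·mx = 0 + 1.18 + 1.1352 + 0.774 + 0.284 + 0.2292 + 0.117 + 0.0968 + 0.0483 = 3.8645
Σ x·lx·mx = 9.8204; T = 9.8204/3.8645 = 2.54118…
r ≈ ln(R0)/T = ln(3.8645)/2.54118… = 0.53197… → 0.532

0.532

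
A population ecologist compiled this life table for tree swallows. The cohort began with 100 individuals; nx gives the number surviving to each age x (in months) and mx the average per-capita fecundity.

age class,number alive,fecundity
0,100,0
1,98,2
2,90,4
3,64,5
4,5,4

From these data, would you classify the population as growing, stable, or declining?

growing

lx = nx/n0 = nx/100: 1, 0.98, 0.9, 0.64, 0.05
R0 = Σ lx·mx = 0 + 1.96 + 3.6 + 3.2 + 0.2 = 8.96
R0 > 1, so the population is growing.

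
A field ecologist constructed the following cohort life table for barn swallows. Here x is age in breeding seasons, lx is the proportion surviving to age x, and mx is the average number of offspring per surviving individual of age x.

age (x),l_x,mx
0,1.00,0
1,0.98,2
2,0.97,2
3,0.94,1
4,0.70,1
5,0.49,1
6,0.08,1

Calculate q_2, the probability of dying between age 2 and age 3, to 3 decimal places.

0.031

q_2 = (l_2 − l_3) / l_2 = (0.97 − 0.94) / 0.97
     = 0.03 / 0.97 = 0.030928… → 0.031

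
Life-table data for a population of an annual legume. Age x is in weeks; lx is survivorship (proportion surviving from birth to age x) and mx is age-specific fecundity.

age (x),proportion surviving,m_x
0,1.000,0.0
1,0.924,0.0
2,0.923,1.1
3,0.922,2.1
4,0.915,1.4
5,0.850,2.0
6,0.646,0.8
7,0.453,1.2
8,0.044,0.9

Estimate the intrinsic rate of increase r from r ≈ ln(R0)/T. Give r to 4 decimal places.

R0 = Σ lx·mx = 0 + 0 + 1.0153 + 1.9362 + 1.281 + 1.7 + 0.5168 + 0.5436 + 0.0396 = 7.0325
Σ x·lx·mx = 28.686; T = 28.686/7.0325 = 4.07906…
r ≈ ln(R0)/T = ln(7.0325)/4.07906… = 0.478184… → 0.4782

0.4782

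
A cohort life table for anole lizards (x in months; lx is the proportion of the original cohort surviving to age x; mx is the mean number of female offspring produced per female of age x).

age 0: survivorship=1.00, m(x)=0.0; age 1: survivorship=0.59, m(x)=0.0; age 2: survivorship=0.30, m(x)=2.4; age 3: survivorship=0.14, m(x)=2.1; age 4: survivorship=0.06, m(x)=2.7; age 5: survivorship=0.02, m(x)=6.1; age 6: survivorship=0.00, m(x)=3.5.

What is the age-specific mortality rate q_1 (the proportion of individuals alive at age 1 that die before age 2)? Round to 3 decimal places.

q_1 = (l_1 − l_2) / l_1 = (0.59 − 0.3) / 0.59
     = 0.29 / 0.59 = 0.491525… → 0.492

0.492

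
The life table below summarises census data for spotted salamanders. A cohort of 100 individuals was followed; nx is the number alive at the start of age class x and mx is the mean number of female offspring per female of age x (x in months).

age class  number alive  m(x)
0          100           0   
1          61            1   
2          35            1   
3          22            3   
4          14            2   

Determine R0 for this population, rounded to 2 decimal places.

1.90

lx = nx/n0 = nx/100: 1, 0.61, 0.35, 0.22, 0.14
lx·mx by age: 0, 0.61, 0.35, 0.66, 0.28
R0 = Σ lx·mx = 1.9 → 1.90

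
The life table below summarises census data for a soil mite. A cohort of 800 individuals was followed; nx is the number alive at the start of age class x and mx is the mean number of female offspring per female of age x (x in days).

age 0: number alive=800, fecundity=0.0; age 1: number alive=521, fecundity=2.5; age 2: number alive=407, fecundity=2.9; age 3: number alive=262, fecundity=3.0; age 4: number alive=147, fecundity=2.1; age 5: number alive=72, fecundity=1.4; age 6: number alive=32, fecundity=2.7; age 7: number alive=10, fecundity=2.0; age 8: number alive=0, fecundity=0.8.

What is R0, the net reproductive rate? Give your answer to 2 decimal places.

lx = nx/n0 = nx/800: 1, 0.65125, 0.50875, 0.3275, 0.18375, 0.09, 0.04, 0.0125, 0
lx·mx by age: 0, 1.628125, 1.475375, 0.9825, 0.385875, 0.126, 0.108, 0.025, 0
R0 = Σ lx·mx = 4.730875 → 4.73

4.73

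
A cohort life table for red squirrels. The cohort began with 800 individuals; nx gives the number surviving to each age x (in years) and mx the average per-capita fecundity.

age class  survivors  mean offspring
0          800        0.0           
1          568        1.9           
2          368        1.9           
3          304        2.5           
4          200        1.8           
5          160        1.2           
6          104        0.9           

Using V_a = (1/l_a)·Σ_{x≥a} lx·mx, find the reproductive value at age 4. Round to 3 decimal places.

3.228

lx = nx/n0 = nx/800: 1, 0.71, 0.46, 0.38, 0.25, 0.2, 0.13
lx·mx for x ≥ 4: 0.45, 0.24, 0.117 → sum = 0.807
V_4 = 0.807 / l_4 = 0.807 / 0.25 = 3.228 → 3.228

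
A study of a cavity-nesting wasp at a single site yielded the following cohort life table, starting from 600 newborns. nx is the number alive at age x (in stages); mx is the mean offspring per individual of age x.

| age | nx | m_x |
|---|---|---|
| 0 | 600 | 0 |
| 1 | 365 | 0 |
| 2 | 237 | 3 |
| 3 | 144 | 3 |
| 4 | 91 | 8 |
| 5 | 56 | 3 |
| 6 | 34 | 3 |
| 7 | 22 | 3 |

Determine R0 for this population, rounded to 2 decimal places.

lx = nx/n0 = nx/600: 1, 0.60833…, 0.395, 0.24, 0.15167…, 0.09333…, 0.05667…, 0.03667…
lx·mx by age: 0, 0, 1.185, 0.72, 1.213333…, 0.28…, 0.17…, 0.11…
R0 = Σ lx·mx = 3.678333… → 3.68

3.68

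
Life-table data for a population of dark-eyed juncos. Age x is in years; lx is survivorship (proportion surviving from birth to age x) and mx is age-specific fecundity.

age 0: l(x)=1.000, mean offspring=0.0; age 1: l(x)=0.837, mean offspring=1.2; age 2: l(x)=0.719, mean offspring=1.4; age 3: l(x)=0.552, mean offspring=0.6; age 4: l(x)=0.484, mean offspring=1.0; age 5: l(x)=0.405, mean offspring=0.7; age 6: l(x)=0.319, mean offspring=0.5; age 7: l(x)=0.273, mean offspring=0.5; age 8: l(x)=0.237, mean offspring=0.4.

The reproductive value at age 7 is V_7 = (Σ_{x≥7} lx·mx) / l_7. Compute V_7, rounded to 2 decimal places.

lx·mx for x ≥ 7: 0.1365, 0.0948 → sum = 0.2313
V_7 = 0.2313 / l_7 = 0.2313 / 0.273 = 0.847253… → 0.85

0.85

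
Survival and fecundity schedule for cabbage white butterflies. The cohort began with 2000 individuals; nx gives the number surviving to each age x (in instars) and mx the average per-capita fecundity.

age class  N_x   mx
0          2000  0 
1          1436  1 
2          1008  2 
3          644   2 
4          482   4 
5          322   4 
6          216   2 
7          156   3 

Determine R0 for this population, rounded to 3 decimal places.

lx = nx/n0 = nx/2000: 1, 0.718, 0.504, 0.322, 0.241, 0.161, 0.108, 0.078
lx·mx by age: 0, 0.718, 1.008, 0.644, 0.964, 0.644, 0.216, 0.234
R0 = Σ lx·mx = 4.428 → 4.428

4.428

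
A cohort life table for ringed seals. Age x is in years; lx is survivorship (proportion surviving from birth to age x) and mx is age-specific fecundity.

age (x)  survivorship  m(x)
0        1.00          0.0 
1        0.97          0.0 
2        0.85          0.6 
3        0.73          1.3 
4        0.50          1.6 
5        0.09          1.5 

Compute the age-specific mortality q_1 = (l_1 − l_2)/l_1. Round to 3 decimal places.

q_1 = (l_1 − l_2) / l_1 = (0.97 − 0.85) / 0.97
     = 0.12 / 0.97 = 0.123711… → 0.124

0.124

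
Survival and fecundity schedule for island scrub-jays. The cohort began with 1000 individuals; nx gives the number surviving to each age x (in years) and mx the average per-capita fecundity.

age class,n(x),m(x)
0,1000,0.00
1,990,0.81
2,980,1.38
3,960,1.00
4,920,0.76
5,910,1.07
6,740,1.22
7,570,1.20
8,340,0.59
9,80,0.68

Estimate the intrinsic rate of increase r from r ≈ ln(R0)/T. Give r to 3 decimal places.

0.476

lx = nx/n0 = nx/1000: 1, 0.99, 0.98, 0.96, 0.92, 0.91, 0.74, 0.57, 0.34, 0.08
R0 = Σ lx·mx = 0 + 0.8019 + 1.3524 + 0.96 + 0.6992 + 0.9737 + 0.9028 + 0.684 + 0.2006 + 0.0544 = 6.629
Σ x·lx·mx = 26.3512; T = 26.3512/6.629 = 3.97514…
r ≈ ln(R0)/T = ln(6.629)/3.97514… = 0.47582… → 0.476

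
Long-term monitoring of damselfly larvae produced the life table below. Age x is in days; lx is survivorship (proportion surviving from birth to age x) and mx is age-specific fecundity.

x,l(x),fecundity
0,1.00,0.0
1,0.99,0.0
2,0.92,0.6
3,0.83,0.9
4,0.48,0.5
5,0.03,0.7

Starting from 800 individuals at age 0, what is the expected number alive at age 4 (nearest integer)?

384

Expected survivors = N0 · l_4 = 800 × 0.48 = 384 → 384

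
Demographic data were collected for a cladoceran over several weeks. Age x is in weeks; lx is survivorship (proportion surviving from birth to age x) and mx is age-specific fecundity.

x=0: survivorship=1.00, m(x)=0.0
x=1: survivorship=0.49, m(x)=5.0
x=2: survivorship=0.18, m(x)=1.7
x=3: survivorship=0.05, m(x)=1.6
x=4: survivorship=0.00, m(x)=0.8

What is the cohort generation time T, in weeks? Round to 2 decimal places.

lx·mx: 0, 2.45, 0.306, 0.08, 0 → R0 = 2.836
x·lx·mx: 0, 2.45, 0.612, 0.24, 0 → Σ = 3.302
T = 3.302 / 2.836 = 1.164316… → 1.16

1.16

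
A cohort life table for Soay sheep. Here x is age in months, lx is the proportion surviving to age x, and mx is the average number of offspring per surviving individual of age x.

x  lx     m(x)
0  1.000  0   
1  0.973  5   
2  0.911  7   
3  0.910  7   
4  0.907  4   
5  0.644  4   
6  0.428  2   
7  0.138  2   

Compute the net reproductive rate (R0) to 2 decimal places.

lx·mx by age: 0, 4.865, 6.377, 6.37, 3.628, 2.576, 0.856, 0.276
R0 = Σ lx·mx = 24.948 → 24.95

24.95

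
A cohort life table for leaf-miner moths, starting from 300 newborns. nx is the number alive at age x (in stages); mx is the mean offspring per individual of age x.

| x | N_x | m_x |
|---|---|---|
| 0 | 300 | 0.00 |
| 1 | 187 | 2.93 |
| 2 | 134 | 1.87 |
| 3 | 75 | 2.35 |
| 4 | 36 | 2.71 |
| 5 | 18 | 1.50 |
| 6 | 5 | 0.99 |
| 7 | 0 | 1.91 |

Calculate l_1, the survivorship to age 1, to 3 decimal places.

0.623

l_1 = n_1/n_0 = 187/300 = 0.623333… → 0.623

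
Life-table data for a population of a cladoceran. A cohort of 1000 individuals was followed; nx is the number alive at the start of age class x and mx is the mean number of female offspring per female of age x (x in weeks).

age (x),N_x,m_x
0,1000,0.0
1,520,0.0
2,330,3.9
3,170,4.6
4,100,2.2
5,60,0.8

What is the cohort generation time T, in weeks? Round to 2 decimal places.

lx = nx/n0 = nx/1000: 1, 0.52, 0.33, 0.17, 0.1, 0.06
lx·mx: 0, 0, 1.287, 0.782, 0.22, 0.048 → R0 = 2.337
x·lx·mx: 0, 0, 2.574, 2.346, 0.88, 0.24 → Σ = 6.04
T = 6.04 / 2.337 = 2.58451… → 2.58

2.58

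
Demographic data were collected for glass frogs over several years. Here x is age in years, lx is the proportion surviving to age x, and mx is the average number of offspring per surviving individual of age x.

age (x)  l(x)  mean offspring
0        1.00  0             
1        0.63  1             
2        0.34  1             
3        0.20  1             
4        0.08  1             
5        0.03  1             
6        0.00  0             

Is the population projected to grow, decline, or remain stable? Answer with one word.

growing

R0 = Σ lx·mx = 0 + 0.63 + 0.34 + 0.2 + 0.08 + 0.03 + 0 = 1.28
R0 > 1, so the population is growing.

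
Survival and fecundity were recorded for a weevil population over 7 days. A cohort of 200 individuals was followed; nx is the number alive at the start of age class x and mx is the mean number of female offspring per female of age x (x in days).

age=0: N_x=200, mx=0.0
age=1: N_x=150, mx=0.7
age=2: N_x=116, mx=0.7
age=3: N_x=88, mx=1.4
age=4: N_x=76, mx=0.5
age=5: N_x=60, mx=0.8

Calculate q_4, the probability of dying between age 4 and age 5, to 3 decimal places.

0.211

lx = nx/n0 = nx/200: 1, 0.75, 0.58, 0.44, 0.38, 0.3
q_4 = (l_4 − l_5) / l_4 = (0.38 − 0.3) / 0.38
     = 0.08 / 0.38 = 0.210526… → 0.211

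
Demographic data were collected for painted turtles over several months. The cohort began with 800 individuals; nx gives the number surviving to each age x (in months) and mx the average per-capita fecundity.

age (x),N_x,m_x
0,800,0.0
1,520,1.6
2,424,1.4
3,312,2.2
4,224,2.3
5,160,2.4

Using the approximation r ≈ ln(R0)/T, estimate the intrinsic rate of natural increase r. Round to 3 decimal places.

lx = nx/n0 = nx/800: 1, 0.65, 0.53, 0.39, 0.28, 0.2
R0 = Σ lx·mx = 0 + 1.04 + 0.742 + 0.858 + 0.644 + 0.48 = 3.764
Σ x·lx·mx = 10.074; T = 10.074/3.764 = 2.67641…
r ≈ ln(R0)/T = ln(3.764)/2.67641… = 0.49525… → 0.495

0.495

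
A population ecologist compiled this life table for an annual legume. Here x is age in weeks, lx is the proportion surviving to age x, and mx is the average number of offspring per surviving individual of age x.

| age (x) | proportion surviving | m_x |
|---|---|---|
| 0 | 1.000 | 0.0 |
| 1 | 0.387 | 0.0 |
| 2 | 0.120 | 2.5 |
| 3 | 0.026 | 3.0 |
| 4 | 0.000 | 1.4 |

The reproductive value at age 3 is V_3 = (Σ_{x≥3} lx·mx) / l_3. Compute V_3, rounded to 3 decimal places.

lx·mx for x ≥ 3: 0.078, 0 → sum = 0.078
V_3 = 0.078 / l_3 = 0.078 / 0.026 = 3 → 3.000

3.000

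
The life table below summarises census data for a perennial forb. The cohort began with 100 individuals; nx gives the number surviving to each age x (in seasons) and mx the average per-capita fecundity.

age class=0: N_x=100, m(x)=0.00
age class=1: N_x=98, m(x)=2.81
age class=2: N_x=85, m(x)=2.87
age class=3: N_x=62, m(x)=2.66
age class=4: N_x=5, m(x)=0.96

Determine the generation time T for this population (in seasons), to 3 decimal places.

1.854

lx = nx/n0 = nx/100: 1, 0.98, 0.85, 0.62, 0.05
lx·mx: 0, 2.7538, 2.4395, 1.6492, 0.048 → R0 = 6.8905
x·lx·mx: 0, 2.7538, 4.879, 4.9476, 0.192 → Σ = 12.7724
T = 12.7724 / 6.8905 = 1.853625… → 1.854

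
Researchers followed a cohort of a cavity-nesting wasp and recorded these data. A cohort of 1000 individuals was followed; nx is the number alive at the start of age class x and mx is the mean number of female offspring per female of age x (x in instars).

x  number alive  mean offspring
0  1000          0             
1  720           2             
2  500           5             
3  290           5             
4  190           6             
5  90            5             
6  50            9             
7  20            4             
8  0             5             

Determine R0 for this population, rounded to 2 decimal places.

lx = nx/n0 = nx/1000: 1, 0.72, 0.5, 0.29, 0.19, 0.09, 0.05, 0.02, 0
lx·mx by age: 0, 1.44, 2.5, 1.45, 1.14, 0.45, 0.45, 0.08, 0
R0 = Σ lx·mx = 7.51 → 7.51

7.51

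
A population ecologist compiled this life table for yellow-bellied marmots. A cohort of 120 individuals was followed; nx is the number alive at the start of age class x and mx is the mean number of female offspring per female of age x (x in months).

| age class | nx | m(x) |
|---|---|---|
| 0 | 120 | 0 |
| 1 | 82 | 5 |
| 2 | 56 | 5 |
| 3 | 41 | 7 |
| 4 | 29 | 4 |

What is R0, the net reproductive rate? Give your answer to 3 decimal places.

lx = nx/n0 = nx/120: 1, 0.68333…, 0.46667…, 0.34167…, 0.24167…
lx·mx by age: 0, 3.416667…, 2.333333…, 2.391667…, 0.966667…
R0 = Σ lx·mx = 9.108333… → 9.108

9.108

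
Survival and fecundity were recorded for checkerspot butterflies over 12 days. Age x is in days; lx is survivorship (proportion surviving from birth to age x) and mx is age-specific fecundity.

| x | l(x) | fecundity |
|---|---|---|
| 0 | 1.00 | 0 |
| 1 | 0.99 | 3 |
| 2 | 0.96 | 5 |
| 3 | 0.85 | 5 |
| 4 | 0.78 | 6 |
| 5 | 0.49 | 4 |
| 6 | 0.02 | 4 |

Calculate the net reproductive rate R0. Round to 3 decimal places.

18.740

lx·mx by age: 0, 2.97, 4.8, 4.25, 4.68, 1.96, 0.08
R0 = Σ lx·mx = 18.74 → 18.740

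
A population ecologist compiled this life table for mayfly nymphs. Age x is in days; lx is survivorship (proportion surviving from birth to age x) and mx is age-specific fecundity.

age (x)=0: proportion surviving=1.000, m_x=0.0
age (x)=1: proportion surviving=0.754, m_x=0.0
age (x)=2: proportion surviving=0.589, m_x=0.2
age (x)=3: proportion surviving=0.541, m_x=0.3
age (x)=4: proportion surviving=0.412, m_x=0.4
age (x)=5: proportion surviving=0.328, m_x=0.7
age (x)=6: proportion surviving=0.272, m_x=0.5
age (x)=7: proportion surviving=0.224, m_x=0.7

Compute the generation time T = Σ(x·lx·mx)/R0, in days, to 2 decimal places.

lx·mx: 0, 0, 0.1178, 0.1623, 0.1648, 0.2296, 0.136, 0.1568 → R0 = 0.9673
x·lx·mx: 0, 0, 0.2356, 0.4869, 0.6592, 1.148, 0.816, 1.0976 → Σ = 4.4433
T = 4.4433 / 0.9673 = 4.593508… → 4.59

4.59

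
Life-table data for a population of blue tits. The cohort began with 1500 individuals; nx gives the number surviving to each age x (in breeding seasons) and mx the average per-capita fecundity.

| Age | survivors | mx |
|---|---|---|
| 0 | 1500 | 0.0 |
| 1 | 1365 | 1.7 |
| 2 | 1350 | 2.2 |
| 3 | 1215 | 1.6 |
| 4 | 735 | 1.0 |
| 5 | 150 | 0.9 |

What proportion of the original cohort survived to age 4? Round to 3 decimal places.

0.490

l_4 = n_4/n_0 = 735/1500 = 0.49 → 0.490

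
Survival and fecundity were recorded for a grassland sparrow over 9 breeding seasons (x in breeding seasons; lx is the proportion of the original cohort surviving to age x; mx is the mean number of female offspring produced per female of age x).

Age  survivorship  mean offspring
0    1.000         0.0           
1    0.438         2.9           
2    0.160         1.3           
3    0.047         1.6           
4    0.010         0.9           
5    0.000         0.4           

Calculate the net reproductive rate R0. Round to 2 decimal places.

1.56

lx·mx by age: 0, 1.2702, 0.208, 0.0752, 0.009, 0
R0 = Σ lx·mx = 1.5624 → 1.56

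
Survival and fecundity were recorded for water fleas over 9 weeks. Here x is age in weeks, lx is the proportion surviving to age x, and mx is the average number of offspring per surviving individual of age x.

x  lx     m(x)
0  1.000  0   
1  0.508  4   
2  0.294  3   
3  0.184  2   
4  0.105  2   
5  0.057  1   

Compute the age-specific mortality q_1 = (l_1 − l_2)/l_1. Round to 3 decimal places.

q_1 = (l_1 − l_2) / l_1 = (0.508 − 0.294) / 0.508
     = 0.214 / 0.508 = 0.42126… → 0.421

0.421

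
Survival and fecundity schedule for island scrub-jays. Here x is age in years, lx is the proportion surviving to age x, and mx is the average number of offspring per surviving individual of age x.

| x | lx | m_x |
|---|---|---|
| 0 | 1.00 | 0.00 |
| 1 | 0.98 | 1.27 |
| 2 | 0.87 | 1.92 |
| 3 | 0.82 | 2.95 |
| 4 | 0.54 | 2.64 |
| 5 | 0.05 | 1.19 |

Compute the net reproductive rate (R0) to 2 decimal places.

6.82

lx·mx by age: 0, 1.2446, 1.6704, 2.419, 1.4256, 0.0595
R0 = Σ lx·mx = 6.8191 → 6.82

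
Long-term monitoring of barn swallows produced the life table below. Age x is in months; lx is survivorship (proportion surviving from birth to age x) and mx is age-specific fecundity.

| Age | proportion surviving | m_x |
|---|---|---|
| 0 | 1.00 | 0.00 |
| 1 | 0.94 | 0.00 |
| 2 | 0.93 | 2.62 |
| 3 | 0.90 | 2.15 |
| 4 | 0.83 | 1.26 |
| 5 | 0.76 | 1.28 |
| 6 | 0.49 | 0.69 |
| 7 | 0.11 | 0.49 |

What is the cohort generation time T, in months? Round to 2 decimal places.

lx·mx: 0, 0, 2.4366, 1.935, 1.0458, 0.9728, 0.3381, 0.0539 → R0 = 6.7822
x·lx·mx: 0, 0, 4.8732, 5.805, 4.1832, 4.864, 2.0286, 0.3773 → Σ = 22.1313
T = 22.1313 / 6.7822 = 3.263145… → 3.26

3.26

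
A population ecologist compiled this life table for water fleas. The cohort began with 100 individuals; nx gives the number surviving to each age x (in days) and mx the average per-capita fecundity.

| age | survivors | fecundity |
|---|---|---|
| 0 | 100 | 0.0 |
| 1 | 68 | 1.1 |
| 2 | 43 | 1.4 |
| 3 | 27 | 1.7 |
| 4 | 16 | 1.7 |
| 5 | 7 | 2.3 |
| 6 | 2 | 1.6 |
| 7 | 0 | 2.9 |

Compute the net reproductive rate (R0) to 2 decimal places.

lx = nx/n0 = nx/100: 1, 0.68, 0.43, 0.27, 0.16, 0.07, 0.02, 0
lx·mx by age: 0, 0.748, 0.602, 0.459, 0.272, 0.161, 0.032, 0
R0 = Σ lx·mx = 2.274 → 2.27

2.27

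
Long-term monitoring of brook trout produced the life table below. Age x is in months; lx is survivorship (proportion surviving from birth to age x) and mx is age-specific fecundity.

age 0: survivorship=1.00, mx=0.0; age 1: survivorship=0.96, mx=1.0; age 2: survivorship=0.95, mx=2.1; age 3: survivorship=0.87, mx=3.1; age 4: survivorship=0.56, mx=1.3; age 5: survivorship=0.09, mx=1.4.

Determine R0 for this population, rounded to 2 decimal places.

lx·mx by age: 0, 0.96, 1.995, 2.697, 0.728, 0.126
R0 = Σ lx·mx = 6.506 → 6.51

6.51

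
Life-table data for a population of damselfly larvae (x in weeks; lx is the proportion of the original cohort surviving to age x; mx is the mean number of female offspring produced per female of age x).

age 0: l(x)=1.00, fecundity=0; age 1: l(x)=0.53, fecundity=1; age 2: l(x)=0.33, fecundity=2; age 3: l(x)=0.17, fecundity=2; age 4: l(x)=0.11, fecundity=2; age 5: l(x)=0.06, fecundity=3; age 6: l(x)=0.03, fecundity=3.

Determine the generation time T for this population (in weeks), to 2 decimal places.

2.57

lx·mx: 0, 0.53, 0.66, 0.34, 0.22, 0.18, 0.09 → R0 = 2.02
x·lx·mx: 0, 0.53, 1.32, 1.02, 0.88, 0.9, 0.54 → Σ = 5.19
T = 5.19 / 2.02 = 2.569307… → 2.57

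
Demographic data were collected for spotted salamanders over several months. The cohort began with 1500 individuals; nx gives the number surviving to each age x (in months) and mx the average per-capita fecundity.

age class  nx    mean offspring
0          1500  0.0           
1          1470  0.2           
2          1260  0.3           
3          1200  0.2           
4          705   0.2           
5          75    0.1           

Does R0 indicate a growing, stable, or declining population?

lx = nx/n0 = nx/1500: 1, 0.98, 0.84, 0.8, 0.47, 0.05
R0 = Σ lx·mx = 0 + 0.196 + 0.252 + 0.16 + 0.094 + 0.005 = 0.707
R0 < 1, so the population is declining.

declining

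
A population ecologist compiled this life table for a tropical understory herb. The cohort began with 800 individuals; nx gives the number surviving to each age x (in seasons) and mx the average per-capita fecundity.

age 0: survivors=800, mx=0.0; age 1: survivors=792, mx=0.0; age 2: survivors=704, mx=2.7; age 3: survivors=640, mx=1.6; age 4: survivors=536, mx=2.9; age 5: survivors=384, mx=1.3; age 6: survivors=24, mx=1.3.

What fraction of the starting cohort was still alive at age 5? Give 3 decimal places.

l_5 = n_5/n_0 = 384/800 = 0.48 → 0.480

0.480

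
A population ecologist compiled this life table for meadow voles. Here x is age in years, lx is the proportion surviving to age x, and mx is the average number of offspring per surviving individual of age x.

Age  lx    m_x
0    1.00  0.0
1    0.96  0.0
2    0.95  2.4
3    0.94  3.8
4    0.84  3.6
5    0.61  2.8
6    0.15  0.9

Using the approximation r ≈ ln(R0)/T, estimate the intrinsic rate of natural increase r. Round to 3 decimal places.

R0 = Σ lx·mx = 0 + 0 + 2.28 + 3.572 + 3.024 + 1.708 + 0.135 = 10.719
Σ x·lx·mx = 36.722; T = 36.722/10.719 = 3.42588…
r ≈ ln(R0)/T = ln(10.719)/3.42588… = 0.69238… → 0.692

0.692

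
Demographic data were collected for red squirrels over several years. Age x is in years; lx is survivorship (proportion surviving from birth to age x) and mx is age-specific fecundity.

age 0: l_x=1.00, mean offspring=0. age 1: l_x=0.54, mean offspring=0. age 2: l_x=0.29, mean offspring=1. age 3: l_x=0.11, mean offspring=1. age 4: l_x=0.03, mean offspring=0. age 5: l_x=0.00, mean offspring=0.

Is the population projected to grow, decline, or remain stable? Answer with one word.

R0 = Σ lx·mx = 0 + 0 + 0.29 + 0.11 + 0 + 0 = 0.4
R0 < 1, so the population is declining.

declining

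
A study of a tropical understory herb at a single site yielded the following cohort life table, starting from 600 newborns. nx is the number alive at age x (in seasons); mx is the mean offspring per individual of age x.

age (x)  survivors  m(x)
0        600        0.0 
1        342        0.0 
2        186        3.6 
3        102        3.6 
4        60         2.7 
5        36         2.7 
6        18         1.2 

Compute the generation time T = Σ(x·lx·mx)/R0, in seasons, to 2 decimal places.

lx = nx/n0 = nx/600: 1, 0.57, 0.31, 0.17, 0.1, 0.06, 0.03
lx·mx: 0, 0, 1.116, 0.612, 0.27, 0.162, 0.036 → R0 = 2.196
x·lx·mx: 0, 0, 2.232, 1.836, 1.08, 0.81, 0.216 → Σ = 6.174
T = 6.174 / 2.196 = 2.811475… → 2.81

2.81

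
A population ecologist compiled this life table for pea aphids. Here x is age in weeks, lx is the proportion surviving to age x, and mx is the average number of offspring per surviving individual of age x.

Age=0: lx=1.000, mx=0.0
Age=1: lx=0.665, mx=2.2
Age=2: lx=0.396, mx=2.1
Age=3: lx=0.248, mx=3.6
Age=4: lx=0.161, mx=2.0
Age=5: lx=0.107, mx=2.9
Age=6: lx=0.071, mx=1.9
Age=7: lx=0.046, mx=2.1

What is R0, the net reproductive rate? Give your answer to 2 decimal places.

lx·mx by age: 0, 1.463, 0.8316, 0.8928, 0.322, 0.3103, 0.1349, 0.0966
R0 = Σ lx·mx = 4.0512 → 4.05

4.05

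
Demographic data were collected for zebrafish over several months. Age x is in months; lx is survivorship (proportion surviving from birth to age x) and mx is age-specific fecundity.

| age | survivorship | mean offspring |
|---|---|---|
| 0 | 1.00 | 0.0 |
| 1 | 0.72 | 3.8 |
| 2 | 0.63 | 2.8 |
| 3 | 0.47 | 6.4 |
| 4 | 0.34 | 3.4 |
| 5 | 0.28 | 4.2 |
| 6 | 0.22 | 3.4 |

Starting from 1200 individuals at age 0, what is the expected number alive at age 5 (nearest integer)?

336

Expected survivors = N0 · l_5 = 1200 × 0.28 = 336 → 336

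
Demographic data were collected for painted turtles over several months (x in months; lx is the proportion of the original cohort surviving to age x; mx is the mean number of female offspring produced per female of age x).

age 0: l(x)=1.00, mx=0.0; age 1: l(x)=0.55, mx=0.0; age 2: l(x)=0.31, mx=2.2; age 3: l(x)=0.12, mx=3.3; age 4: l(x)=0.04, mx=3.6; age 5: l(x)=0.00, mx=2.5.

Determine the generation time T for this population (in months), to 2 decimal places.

2.56

lx·mx: 0, 0, 0.682, 0.396, 0.144, 0 → R0 = 1.222
x·lx·mx: 0, 0, 1.364, 1.188, 0.576, 0 → Σ = 3.128
T = 3.128 / 1.222 = 2.559738… → 2.56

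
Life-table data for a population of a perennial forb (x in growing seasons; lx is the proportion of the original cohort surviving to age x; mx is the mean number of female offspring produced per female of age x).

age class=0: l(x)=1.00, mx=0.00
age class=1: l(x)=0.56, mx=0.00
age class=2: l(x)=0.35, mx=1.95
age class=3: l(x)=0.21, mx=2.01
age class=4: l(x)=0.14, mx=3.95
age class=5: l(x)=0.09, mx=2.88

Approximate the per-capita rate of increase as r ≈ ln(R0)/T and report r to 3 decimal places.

0.203

R0 = Σ lx·mx = 0 + 0 + 0.6825 + 0.4221 + 0.553 + 0.2592 = 1.9168
Σ x·lx·mx = 6.1393; T = 6.1393/1.9168 = 3.20289…
r ≈ ln(R0)/T = ln(1.9168)/3.20289… = 0.20315… → 0.203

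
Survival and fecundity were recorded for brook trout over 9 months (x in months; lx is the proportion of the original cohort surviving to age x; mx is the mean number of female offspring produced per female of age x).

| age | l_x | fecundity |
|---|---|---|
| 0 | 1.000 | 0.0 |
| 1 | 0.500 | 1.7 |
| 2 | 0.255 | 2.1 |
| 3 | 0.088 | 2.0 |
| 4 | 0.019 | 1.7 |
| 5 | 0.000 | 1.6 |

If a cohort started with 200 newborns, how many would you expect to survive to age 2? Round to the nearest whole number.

51

Expected survivors = N0 · l_2 = 200 × 0.255 = 51 → 51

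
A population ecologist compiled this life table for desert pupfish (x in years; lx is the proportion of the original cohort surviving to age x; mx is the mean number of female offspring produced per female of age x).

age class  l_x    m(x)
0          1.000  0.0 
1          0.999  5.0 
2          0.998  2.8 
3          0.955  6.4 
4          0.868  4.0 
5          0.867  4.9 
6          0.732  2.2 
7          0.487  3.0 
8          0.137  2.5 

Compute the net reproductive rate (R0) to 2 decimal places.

25.04

lx·mx by age: 0, 4.995, 2.7944, 6.112, 3.472, 4.2483, 1.6104, 1.461, 0.3425
R0 = Σ lx·mx = 25.0356 → 25.04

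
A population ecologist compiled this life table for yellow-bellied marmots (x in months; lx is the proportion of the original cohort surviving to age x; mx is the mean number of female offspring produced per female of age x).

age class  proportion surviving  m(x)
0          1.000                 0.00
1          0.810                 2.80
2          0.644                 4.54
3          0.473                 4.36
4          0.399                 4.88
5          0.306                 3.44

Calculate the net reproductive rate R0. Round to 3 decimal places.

lx·mx by age: 0, 2.268, 2.92376, 2.06228, 1.94712, 1.05264
R0 = Σ lx·mx = 10.2538 → 10.254

10.254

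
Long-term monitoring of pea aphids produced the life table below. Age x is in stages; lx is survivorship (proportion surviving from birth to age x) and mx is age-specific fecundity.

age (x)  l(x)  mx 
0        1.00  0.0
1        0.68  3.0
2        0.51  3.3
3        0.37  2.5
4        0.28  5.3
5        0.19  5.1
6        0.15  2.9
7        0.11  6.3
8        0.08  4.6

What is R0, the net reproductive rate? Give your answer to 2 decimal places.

lx·mx by age: 0, 2.04, 1.683, 0.925, 1.484, 0.969, 0.435, 0.693, 0.368
R0 = Σ lx·mx = 8.597 → 8.60

8.60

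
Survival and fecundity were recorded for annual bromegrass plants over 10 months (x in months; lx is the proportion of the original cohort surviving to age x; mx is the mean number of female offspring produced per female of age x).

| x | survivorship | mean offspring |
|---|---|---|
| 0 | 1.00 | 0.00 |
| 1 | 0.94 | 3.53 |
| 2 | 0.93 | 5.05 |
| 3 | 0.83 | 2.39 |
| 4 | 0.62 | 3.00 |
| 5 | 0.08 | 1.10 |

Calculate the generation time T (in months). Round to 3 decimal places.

lx·mx: 0, 3.3182, 4.6965, 1.9837, 1.86, 0.088 → R0 = 11.9464
x·lx·mx: 0, 3.3182, 9.393, 5.9511, 7.44, 0.44 → Σ = 26.5423
T = 26.5423 / 11.9464 = 2.221782… → 2.222

2.222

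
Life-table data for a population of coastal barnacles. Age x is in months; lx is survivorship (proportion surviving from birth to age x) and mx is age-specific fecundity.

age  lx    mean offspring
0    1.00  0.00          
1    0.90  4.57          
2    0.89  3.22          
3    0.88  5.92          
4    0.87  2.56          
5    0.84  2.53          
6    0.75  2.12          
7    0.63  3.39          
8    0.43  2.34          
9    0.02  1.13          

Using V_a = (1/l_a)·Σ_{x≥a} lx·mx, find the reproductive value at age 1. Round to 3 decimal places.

lx·mx for x ≥ 1: 4.113, 2.8658, 5.2096, 2.2272, 2.1252, 1.59, 2.1357, 1.0062, 0.0226 → sum = 21.2953
V_1 = 21.2953 / l_1 = 21.2953 / 0.9 = 23.661444… → 23.661

23.661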